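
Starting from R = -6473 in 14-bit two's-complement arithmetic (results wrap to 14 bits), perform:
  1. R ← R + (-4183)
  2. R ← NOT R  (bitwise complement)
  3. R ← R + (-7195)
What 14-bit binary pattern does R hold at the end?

00110110000100

Start: R = -6473 = 10011010110111.
R = -6473 + (-4183) = -10656; wraps to 5728 = 01011001100000
R = NOT 01011001100000 = 10100110011111 = -5729
R = -5729 + (-7195) = -12924; wraps to 3460 = 00110110000100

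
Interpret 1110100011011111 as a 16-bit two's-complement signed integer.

MSB is 1, so the value is negative.
Invert: 0001011100100000. Add 1: 0001011100100001 = 5921. So the value is −5921.

-5921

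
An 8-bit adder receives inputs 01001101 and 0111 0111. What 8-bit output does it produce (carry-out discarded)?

  01001101
+ 01110111
= 11000100

11000100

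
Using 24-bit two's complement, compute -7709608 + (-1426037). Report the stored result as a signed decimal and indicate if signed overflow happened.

-7709608 → 100010100101110001011000
-1426037 → 111010100011110110001011
  100010100101110001011000
+ 111010100011110110001011
= 011101001001100111100011  (discard carry-out 1)
Result 011101001001100111100011: MSB = 0 → value 7641571.
Both addends are negative but the stored result is non-negative: signed overflow. The true value -7709608 + (-1426037) = -9135645 lies outside [-8388608, 8388607].

7641571; overflow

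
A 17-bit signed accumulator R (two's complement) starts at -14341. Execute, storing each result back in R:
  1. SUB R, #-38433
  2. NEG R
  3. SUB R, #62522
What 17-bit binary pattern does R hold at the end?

Start: R = -14341 = 11100011111111011.
R = -14341 − (-38433) = 24092 = 00101111000011100
R = −(24092) = -24092 = 11010000111100100
R = -24092 − 62522 = -86614; wraps to 44458 = 01010110110101010

01010110110101010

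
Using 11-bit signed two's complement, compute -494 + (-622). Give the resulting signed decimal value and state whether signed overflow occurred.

932; overflow

-494 → 11000010010
-622 → 10110010010
  11000010010
+ 10110010010
= 01110100100  (discard carry-out 1)
Result 01110100100: MSB = 0 → value 932.
Both addends are negative but the stored result is non-negative: signed overflow. The true value -494 + (-622) = -1116 lies outside [-1024, 1023].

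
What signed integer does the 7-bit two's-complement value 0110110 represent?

54

MSB is 0, so the value is non-negative: 0110110 = 54.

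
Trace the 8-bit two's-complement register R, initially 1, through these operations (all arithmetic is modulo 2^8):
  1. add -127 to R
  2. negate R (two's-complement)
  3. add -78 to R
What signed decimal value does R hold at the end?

48

Start: R = 1 = 00000001.
R = 1 + (-127) = -126 = 10000010
R = −(-126) = 126 = 01111110
R = 126 + (-78) = 48 = 00110000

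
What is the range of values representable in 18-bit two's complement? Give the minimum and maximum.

Minimum: −2^17 = -131072.
Maximum: 2^17 − 1 = 131071.

min = -131072, max = 131071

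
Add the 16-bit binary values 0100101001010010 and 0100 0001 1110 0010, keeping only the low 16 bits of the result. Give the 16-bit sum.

  0100101001010010
+ 0100000111100010
= 1000110000110100

1000110000110100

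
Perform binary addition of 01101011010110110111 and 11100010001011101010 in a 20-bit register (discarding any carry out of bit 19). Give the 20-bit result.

01001101100010100001

  01101011010110110111
+ 11100010001011101010
= 01001101100010100001  (discard carry-out 1)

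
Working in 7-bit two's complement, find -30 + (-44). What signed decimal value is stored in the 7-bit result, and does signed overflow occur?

-30 → 1100010
-44 → 1010100
  1100010
+ 1010100
= 0110110  (discard carry-out 1)
Result 0110110: MSB = 0 → value 54.
Both addends are negative but the stored result is non-negative: signed overflow. The true value -30 + (-44) = -74 lies outside [-64, 63].

54; overflow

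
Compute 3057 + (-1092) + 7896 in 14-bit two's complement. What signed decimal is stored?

3057 + (-1092) = 1965 (00011110101101)
1965 + 7896 = 9861 → wraps to -6523 (10011010000101)

-6523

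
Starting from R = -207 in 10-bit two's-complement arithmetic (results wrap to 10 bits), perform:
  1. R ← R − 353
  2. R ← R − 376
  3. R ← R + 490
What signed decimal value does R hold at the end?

-446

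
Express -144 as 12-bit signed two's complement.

|-144| = 144 = 000010010000 in 12 bits.
Invert the bits: 111101101111. Add 1: 111101110000.

111101110000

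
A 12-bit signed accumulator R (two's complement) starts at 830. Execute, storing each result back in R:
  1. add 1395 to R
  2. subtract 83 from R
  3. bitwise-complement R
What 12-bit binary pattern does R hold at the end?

011110100001

Start: R = 830 = 001100111110.
R = 830 + 1395 = 2225; wraps to -1871 = 100010110001
R = -1871 − 83 = -1954 = 100001011110
R = NOT 100001011110 = 011110100001 = 1953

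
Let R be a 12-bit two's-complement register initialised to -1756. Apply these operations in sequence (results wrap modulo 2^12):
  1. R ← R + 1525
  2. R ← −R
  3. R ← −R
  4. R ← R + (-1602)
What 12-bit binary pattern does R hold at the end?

100011010111

Start: R = -1756 = 100100100100.
R = -1756 + 1525 = -231 = 111100011001
R = −(-231) = 231 = 000011100111
R = −(231) = -231 = 111100011001
R = -231 + (-1602) = -1833 = 100011010111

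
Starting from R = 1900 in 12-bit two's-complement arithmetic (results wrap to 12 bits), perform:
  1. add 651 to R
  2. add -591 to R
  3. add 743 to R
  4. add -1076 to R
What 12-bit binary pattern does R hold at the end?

Start: R = 1900 = 011101101100.
R = 1900 + 651 = 2551; wraps to -1545 = 100111110111
R = -1545 + (-591) = -2136; wraps to 1960 = 011110101000
R = 1960 + 743 = 2703; wraps to -1393 = 101010001111
R = -1393 + (-1076) = -2469; wraps to 1627 = 011001011011

011001011011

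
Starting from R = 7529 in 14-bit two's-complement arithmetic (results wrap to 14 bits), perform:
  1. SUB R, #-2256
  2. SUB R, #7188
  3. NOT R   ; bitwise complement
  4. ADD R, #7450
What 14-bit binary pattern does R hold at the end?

01001011110100

Start: R = 7529 = 01110101101001.
R = 7529 − (-2256) = 9785; wraps to -6599 = 10011000111001
R = -6599 − 7188 = -13787; wraps to 2597 = 00101000100101
R = NOT 00101000100101 = 11010111011010 = -2598
R = -2598 + 7450 = 4852 = 01001011110100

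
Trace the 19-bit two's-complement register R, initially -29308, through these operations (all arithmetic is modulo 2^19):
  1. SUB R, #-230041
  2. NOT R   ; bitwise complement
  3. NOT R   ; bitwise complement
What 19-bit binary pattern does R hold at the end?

0110001000000011101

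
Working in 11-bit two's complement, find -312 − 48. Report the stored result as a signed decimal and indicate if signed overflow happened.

-312 → 11011001000
48 → 00000110000
Subtract via negate-and-add: invert 00000110000 + 1 = 11111010000 (i.e. -48).
  11011001000
+ 11111010000
= 11010011000  (discard carry-out 1)
Result 11010011000: MSB = 1 → 1688 − 2048 = -360.
Both addends (after negating the subtrahend) are negative and so is the stored result: no signed overflow.

-360; no overflow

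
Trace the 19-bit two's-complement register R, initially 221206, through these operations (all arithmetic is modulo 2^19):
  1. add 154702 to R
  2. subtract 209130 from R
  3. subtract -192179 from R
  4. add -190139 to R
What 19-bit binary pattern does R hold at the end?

Start: R = 221206 = 0110110000000010110.
R = 221206 + 154702 = 375908; wraps to -148380 = 1011011110001100100
R = -148380 − 209130 = -357510; wraps to 166778 = 0101000101101111010
R = 166778 − (-192179) = 358957; wraps to -165331 = 1010111101000101101
R = -165331 + (-190139) = -355470; wraps to 168818 = 0101001001101110010

0101001001101110010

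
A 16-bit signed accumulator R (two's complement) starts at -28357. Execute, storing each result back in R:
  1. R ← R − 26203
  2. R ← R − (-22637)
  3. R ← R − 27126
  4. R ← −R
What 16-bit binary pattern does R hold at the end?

1110011010101001

Start: R = -28357 = 1001000100111011.
R = -28357 − 26203 = -54560; wraps to 10976 = 0010101011100000
R = 10976 − (-22637) = 33613; wraps to -31923 = 1000001101001101
R = -31923 − 27126 = -59049; wraps to 6487 = 0001100101010111
R = −(6487) = -6487 = 1110011010101001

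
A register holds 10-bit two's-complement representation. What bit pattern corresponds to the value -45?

1111010011

|-45| = 45 = 0000101101 in 10 bits.
Invert the bits: 1111010010. Add 1: 1111010011.
Check: 1111010011 reads as 979 − 1024 = -45.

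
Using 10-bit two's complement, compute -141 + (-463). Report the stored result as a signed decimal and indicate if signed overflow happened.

420; overflow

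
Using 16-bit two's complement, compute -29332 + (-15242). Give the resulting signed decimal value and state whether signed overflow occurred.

-29332 → 1000110101101100
-15242 → 1100010001110110
  1000110101101100
+ 1100010001110110
= 0101000111100010  (discard carry-out 1)
Result 0101000111100010: MSB = 0 → value 20962.
Both addends are negative but the stored result is non-negative: signed overflow. The true value -29332 + (-15242) = -44574 lies outside [-32768, 32767].

20962; overflow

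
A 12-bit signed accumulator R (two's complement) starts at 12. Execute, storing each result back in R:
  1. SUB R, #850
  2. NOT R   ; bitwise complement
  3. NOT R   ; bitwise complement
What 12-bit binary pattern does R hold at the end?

Start: R = 12 = 000000001100.
R = 12 − 850 = -838 = 110010111010
R = NOT 110010111010 = 001101000101 = 837
R = NOT 001101000101 = 110010111010 = -838

110010111010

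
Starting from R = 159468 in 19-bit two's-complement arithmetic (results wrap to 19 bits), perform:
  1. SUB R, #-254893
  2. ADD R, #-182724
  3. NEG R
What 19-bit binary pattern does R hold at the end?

1000111011100101011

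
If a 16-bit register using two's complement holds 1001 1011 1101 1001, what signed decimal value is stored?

-25639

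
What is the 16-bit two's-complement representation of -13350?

1100101111011010

|-13350| = 13350 = 0011010000100110 in 16 bits.
Invert the bits: 1100101111011001. Add 1: 1100101111011010.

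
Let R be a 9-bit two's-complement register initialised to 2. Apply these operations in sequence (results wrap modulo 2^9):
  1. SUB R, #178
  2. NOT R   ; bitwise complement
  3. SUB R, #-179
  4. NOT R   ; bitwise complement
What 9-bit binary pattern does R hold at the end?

Start: R = 2 = 000000010.
R = 2 − 178 = -176 = 101010000
R = NOT 101010000 = 010101111 = 175
R = 175 − (-179) = 354; wraps to -158 = 101100010
R = NOT 101100010 = 010011101 = 157

010011101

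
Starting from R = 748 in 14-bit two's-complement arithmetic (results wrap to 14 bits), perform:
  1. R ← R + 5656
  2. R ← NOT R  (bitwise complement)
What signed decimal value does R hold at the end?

-6405

Start: R = 748 = 00001011101100.
R = 748 + 5656 = 6404 = 01100100000100
R = NOT 01100100000100 = 10011011111011 = -6405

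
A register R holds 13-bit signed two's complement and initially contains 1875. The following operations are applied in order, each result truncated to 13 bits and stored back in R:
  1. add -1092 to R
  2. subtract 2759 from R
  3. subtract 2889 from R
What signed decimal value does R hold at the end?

Start: R = 1875 = 0011101010011.
R = 1875 + (-1092) = 783 = 0001100001111
R = 783 − 2759 = -1976 = 1100001001000
R = -1976 − 2889 = -4865; wraps to 3327 = 0110011111111

3327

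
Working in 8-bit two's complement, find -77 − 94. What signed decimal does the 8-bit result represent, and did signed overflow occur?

85; overflow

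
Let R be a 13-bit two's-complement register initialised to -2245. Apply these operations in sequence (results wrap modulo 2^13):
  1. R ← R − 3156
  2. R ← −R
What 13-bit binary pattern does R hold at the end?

1010100011001

Start: R = -2245 = 1011100111011.
R = -2245 − 3156 = -5401; wraps to 2791 = 0101011100111
R = −(2791) = -2791 = 1010100011001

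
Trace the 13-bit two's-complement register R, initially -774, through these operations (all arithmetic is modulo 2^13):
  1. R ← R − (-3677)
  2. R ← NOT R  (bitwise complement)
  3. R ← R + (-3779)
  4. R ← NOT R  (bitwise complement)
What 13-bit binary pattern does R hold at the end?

1101000011010

Start: R = -774 = 1110011111010.
R = -774 − (-3677) = 2903 = 0101101010111
R = NOT 0101101010111 = 1010010101000 = -2904
R = -2904 + (-3779) = -6683; wraps to 1509 = 0010111100101
R = NOT 0010111100101 = 1101000011010 = -1510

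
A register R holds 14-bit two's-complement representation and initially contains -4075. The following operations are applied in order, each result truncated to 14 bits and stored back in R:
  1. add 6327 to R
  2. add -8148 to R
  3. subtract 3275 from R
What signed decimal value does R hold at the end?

Start: R = -4075 = 11000000010101.
R = -4075 + 6327 = 2252 = 00100011001100
R = 2252 + (-8148) = -5896 = 10100011111000
R = -5896 − 3275 = -9171; wraps to 7213 = 01110000101101

7213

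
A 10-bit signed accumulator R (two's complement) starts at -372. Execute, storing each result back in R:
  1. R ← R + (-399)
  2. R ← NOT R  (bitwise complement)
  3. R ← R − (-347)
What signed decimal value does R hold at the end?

93

Start: R = -372 = 1010001100.
R = -372 + (-399) = -771; wraps to 253 = 0011111101
R = NOT 0011111101 = 1100000010 = -254
R = -254 − (-347) = 93 = 0001011101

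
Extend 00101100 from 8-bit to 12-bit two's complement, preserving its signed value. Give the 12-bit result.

000000101100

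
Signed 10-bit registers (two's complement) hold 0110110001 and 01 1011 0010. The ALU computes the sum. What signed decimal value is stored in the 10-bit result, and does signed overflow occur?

0110110001 = 433 (signed)
01 1011 0010 → 0110110010 = 434 (signed)
  0110110001
+ 0110110010
= 1101100011
Result 1101100011: MSB = 1 → 867 − 1024 = -157.
Both addends are non-negative but the stored result is negative: signed overflow. The true value 433 + 434 = 867 lies outside [-512, 511].

-157; overflow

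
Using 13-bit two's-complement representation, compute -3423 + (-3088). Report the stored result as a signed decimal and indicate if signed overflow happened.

1681; overflow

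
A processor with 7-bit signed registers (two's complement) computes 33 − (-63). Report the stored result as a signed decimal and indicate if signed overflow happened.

-32; overflow

33 → 0100001
-63 → 1000001
Subtract via negate-and-add: invert 1000001 + 1 = 0111111 (i.e. 63).
  0100001
+ 0111111
= 1100000
Result 1100000: MSB = 1 → 96 − 128 = -32.
Both addends (after negating the subtrahend) are non-negative but the stored result is negative: signed overflow. The true value 33 − (-63) = 96 lies outside [-64, 63].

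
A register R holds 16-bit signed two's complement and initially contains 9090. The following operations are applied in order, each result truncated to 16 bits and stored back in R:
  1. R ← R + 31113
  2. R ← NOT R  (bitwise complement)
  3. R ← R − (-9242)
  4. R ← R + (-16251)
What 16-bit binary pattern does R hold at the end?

0100011110010011

Start: R = 9090 = 0010001110000010.
R = 9090 + 31113 = 40203; wraps to -25333 = 1001110100001011
R = NOT 1001110100001011 = 0110001011110100 = 25332
R = 25332 − (-9242) = 34574; wraps to -30962 = 1000011100001110
R = -30962 + (-16251) = -47213; wraps to 18323 = 0100011110010011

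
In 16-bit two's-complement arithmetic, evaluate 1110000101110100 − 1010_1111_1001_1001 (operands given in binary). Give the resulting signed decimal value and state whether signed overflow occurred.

12763; no overflow

1110000101110100 = -7820 (signed)
1010_1111_1001_1001 → 1010111110011001 = -20583 (signed)
Subtract via negate-and-add: invert 1010111110011001 + 1 = 0101000001100111 (i.e. 20583).
  1110000101110100
+ 0101000001100111
= 0011000111011011  (discard carry-out 1)
Result 0011000111011011: MSB = 0 → value 12763.
Addends (after negating the subtrahend) have opposite signs, so signed overflow cannot occur.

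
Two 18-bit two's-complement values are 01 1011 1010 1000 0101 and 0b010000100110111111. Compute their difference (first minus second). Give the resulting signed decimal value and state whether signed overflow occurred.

45254; no overflow

01 1011 1010 1000 0101 → 011011101010000101 = 113285 (signed)
0b010000100110111111 → 010000100110111111 = 68031 (signed)
Subtract via negate-and-add: invert 010000100110111111 + 1 = 101111011001000001 (i.e. -68031).
  011011101010000101
+ 101111011001000001
= 001011000011000110  (discard carry-out 1)
Result 001011000011000110: MSB = 0 → value 45254.
Addends (after negating the subtrahend) have opposite signs, so signed overflow cannot occur.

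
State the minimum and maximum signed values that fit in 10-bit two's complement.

Minimum: −2^9 = -512.
Maximum: 2^9 − 1 = 511.

min = -512, max = 511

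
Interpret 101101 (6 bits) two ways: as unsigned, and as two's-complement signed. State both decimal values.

unsigned = 45, signed = -19

Unsigned: 101101 = 45.
Signed: MSB=1 → 45 − 64 = -19.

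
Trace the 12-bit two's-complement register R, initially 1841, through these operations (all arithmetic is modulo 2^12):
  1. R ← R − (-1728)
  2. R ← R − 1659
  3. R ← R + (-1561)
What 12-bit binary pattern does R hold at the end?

000101011101

Start: R = 1841 = 011100110001.
R = 1841 − (-1728) = 3569; wraps to -527 = 110111110001
R = -527 − 1659 = -2186; wraps to 1910 = 011101110110
R = 1910 + (-1561) = 349 = 000101011101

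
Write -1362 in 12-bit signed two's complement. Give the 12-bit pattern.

101010101110

|-1362| = 1362 = 010101010010 in 12 bits.
Invert the bits: 101010101101. Add 1: 101010101110.
Check: 101010101110 reads as 2734 − 4096 = -1362.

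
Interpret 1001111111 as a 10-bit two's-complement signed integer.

MSB is 1, so the value is negative.
Invert: 0110000000. Add 1: 0110000001 = 385. So the value is −385.

-385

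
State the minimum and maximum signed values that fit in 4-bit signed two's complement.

Minimum: −2^3 = -8.
Maximum: 2^3 − 1 = 7.

min = -8, max = 7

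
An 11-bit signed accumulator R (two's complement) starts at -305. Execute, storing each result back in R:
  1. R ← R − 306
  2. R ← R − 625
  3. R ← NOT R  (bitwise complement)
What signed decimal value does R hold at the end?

Start: R = -305 = 11011001111.
R = -305 − 306 = -611 = 10110011101
R = -611 − 625 = -1236; wraps to 812 = 01100101100
R = NOT 01100101100 = 10011010011 = -813

-813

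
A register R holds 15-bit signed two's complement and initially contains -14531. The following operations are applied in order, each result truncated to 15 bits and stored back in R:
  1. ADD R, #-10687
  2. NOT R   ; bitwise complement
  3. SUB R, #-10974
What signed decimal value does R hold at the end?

3423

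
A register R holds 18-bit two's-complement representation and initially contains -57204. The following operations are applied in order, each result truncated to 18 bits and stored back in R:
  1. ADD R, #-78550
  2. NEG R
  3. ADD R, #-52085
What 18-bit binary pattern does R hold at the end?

Start: R = -57204 = 110010000010001100.
R = -57204 + (-78550) = -135754; wraps to 126390 = 011110110110110110
R = −(126390) = -126390 = 100001001001001010
R = -126390 + (-52085) = -178475; wraps to 83669 = 010100011011010101

010100011011010101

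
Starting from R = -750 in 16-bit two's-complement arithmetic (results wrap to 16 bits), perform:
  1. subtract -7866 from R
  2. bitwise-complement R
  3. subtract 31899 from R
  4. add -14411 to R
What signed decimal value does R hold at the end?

12109

Start: R = -750 = 1111110100010010.
R = -750 − (-7866) = 7116 = 0001101111001100
R = NOT 0001101111001100 = 1110010000110011 = -7117
R = -7117 − 31899 = -39016; wraps to 26520 = 0110011110011000
R = 26520 + (-14411) = 12109 = 0010111101001101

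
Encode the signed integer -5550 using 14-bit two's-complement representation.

|-5550| = 5550 = 01010110101110 in 14 bits.
Invert the bits: 10101001010001. Add 1: 10101001010010.
Check: 10101001010010 reads as 10834 − 16384 = -5550.

10101001010010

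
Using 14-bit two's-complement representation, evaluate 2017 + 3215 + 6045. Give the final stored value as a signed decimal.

2017 + 3215 = 5232 (01010001110000)
5232 + 6045 = 11277 → wraps to -5107 (10110000001101)

-5107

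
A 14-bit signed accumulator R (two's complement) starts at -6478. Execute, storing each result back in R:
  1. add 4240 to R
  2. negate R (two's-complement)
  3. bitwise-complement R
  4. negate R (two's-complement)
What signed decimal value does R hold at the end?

Start: R = -6478 = 10011010110010.
R = -6478 + 4240 = -2238 = 11011101000010
R = −(-2238) = 2238 = 00100010111110
R = NOT 00100010111110 = 11011101000001 = -2239
R = −(-2239) = 2239 = 00100010111111

2239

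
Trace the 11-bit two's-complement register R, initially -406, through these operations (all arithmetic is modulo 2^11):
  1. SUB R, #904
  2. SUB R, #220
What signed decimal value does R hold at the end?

518

Start: R = -406 = 11001101010.
R = -406 − 904 = -1310; wraps to 738 = 01011100010
R = 738 − 220 = 518 = 01000000110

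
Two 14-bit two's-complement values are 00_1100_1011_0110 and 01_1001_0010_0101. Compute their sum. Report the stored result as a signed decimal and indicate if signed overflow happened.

00_1100_1011_0110 → 00110010110110 = 3254 (signed)
01_1001_0010_0101 → 01100100100101 = 6437 (signed)
  00110010110110
+ 01100100100101
= 10010111011011
Result 10010111011011: MSB = 1 → 9691 − 16384 = -6693.
Both addends are non-negative but the stored result is negative: signed overflow. The true value 3254 + 6437 = 9691 lies outside [-8192, 8191].

-6693; overflow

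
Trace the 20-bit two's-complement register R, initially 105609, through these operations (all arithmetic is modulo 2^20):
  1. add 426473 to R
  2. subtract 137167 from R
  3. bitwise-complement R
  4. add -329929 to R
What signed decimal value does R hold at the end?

Start: R = 105609 = 00011001110010001001.
R = 105609 + 426473 = 532082; wraps to -516494 = 10000001111001110010
R = -516494 − 137167 = -653661; wraps to 394915 = 01100000011010100011
R = NOT 01100000011010100011 = 10011111100101011100 = -394916
R = -394916 + (-329929) = -724845; wraps to 323731 = 01001111000010010011

323731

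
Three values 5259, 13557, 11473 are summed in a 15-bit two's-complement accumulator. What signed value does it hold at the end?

-2479

5259 + 13557 = 18816 → wraps to -13952 (100100110000000)
-13952 + 11473 = -2479 (111011001010001)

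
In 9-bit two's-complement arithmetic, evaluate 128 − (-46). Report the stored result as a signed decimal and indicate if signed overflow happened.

128 → 010000000
-46 → 111010010
Subtract via negate-and-add: invert 111010010 + 1 = 000101110 (i.e. 46).
  010000000
+ 000101110
= 010101110
Result 010101110: MSB = 0 → value 174.
Both addends (after negating the subtrahend) are non-negative and so is the stored result: no signed overflow.

174; no overflow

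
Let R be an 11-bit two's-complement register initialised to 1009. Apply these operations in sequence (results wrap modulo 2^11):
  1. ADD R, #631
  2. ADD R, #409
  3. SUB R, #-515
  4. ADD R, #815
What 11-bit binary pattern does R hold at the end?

Start: R = 1009 = 01111110001.
R = 1009 + 631 = 1640; wraps to -408 = 11001101000
R = -408 + 409 = 1 = 00000000001
R = 1 − (-515) = 516 = 01000000100
R = 516 + 815 = 1331; wraps to -717 = 10100110011

10100110011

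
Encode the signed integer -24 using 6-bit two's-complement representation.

|-24| = 24 = 011000 in 6 bits.
Invert the bits: 100111. Add 1: 101000.

101000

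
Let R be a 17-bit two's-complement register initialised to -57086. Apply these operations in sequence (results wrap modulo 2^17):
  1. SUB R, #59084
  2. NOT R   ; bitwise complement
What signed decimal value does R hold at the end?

-14903

Start: R = -57086 = 10010000100000010.
R = -57086 − 59084 = -116170; wraps to 14902 = 00011101000110110
R = NOT 00011101000110110 = 11100010111001001 = -14903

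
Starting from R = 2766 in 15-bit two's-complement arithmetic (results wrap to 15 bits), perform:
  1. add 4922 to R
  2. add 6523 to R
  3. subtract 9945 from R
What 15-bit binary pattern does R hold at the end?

Start: R = 2766 = 000101011001110.
R = 2766 + 4922 = 7688 = 001111000001000
R = 7688 + 6523 = 14211 = 011011110000011
R = 14211 − 9945 = 4266 = 001000010101010

001000010101010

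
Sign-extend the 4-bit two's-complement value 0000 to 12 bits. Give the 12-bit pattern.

000000000000

MSB of 0000 is 0; replicate it into the new high bits.
00000000|0000 → 000000000000 (still 0).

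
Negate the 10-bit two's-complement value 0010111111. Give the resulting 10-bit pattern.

Invert: 1101000000. Add 1: 1101000001.
Check: 0010111111 = 191, 1101000001 = -191.

1101000001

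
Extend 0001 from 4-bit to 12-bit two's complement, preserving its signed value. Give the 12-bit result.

000000000001

MSB of 0001 is 0; replicate it into the new high bits.
00000000|0001 → 000000000001 (still 1).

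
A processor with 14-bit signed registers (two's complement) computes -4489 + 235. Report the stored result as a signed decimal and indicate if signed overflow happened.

-4489 → 10111001110111
235 → 00000011101011
  10111001110111
+ 00000011101011
= 10111101100010
Result 10111101100010: MSB = 1 → 12130 − 16384 = -4254.
Addends have opposite signs, so signed overflow cannot occur.

-4254; no overflow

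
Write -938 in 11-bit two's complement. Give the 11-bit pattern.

|-938| = 938 = 01110101010 in 11 bits.
Invert the bits: 10001010101. Add 1: 10001010110.
Check: 10001010110 reads as 1110 − 2048 = -938.

10001010110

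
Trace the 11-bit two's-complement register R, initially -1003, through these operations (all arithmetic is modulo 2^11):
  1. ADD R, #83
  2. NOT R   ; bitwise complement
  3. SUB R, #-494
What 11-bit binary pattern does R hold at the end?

10110000101

Start: R = -1003 = 10000010101.
R = -1003 + 83 = -920 = 10001101000
R = NOT 10001101000 = 01110010111 = 919
R = 919 − (-494) = 1413; wraps to -635 = 10110000101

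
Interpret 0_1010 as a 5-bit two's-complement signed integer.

10

MSB is 0, so the value is non-negative: 01010 = 10.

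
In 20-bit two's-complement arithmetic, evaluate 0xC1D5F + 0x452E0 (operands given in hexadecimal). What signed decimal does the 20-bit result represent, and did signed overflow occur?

0xC1D5F = 11000001110101011111 = -254625 (signed)
0x452E0 = 01000101001011100000 = 283360 (signed)
  11000001110101011111
+ 01000101001011100000
= 00000111000000111111  (discard carry-out 1)
Result 00000111000000111111: MSB = 0 → value 28735.
Addends have opposite signs, so signed overflow cannot occur.

28735; no overflow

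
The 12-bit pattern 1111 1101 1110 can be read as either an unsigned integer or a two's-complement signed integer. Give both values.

unsigned = 4062, signed = -34

Unsigned: 111111011110 = 4062.
Signed: MSB=1 → 4062 − 4096 = -34.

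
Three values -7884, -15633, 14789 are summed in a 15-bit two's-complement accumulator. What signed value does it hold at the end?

-8728

-7884 + (-15633) = -23517 → wraps to 9251 (010010000100011)
9251 + 14789 = 24040 → wraps to -8728 (101110111101000)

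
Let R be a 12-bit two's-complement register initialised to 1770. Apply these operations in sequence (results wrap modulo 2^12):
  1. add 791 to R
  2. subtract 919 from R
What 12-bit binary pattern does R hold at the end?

Start: R = 1770 = 011011101010.
R = 1770 + 791 = 2561; wraps to -1535 = 101000000001
R = -1535 − 919 = -2454; wraps to 1642 = 011001101010

011001101010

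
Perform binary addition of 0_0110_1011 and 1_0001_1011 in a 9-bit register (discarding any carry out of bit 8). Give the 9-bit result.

110000110

  001101011
+ 100011011
= 110000110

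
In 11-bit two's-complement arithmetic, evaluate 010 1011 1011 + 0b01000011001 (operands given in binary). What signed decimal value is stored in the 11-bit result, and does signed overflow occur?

010 1011 1011 → 01010111011 = 699 (signed)
0b01000011001 → 01000011001 = 537 (signed)
  01010111011
+ 01000011001
= 10011010100
Result 10011010100: MSB = 1 → 1236 − 2048 = -812.
Both addends are non-negative but the stored result is negative: signed overflow. The true value 699 + 537 = 1236 lies outside [-1024, 1023].

-812; overflow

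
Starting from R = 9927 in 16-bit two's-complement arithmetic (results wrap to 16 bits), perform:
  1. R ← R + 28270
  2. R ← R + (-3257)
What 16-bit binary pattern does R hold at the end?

1000100001111100

Start: R = 9927 = 0010011011000111.
R = 9927 + 28270 = 38197; wraps to -27339 = 1001010100110101
R = -27339 + (-3257) = -30596 = 1000100001111100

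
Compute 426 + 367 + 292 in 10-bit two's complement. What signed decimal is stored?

61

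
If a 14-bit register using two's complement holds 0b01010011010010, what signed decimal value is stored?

MSB is 0, so the value is non-negative: 01010011010010 = 5330.

5330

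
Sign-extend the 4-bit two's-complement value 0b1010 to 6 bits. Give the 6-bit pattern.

111010

MSB of 1010 is 1; replicate it into the new high bits.
11|1010 → 111010 (still -6).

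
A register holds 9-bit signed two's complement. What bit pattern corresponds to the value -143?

101110001

|-143| = 143 = 010001111 in 9 bits.
Invert the bits: 101110000. Add 1: 101110001.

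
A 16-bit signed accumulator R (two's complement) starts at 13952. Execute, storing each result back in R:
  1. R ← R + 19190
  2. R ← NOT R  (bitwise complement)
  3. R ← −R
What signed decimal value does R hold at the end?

-32393

Start: R = 13952 = 0011011010000000.
R = 13952 + 19190 = 33142; wraps to -32394 = 1000000101110110
R = NOT 1000000101110110 = 0111111010001001 = 32393
R = −(32393) = -32393 = 1000000101110111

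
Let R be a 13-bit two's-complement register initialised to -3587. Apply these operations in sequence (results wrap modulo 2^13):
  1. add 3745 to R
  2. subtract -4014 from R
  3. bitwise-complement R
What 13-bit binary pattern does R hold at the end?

0111110110011

Start: R = -3587 = 1000111111101.
R = -3587 + 3745 = 158 = 0000010011110
R = 158 − (-4014) = 4172; wraps to -4020 = 1000001001100
R = NOT 1000001001100 = 0111110110011 = 4019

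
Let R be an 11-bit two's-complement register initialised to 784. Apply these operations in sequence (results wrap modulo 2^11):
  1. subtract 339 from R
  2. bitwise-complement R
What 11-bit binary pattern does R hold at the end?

11001000010

Start: R = 784 = 01100010000.
R = 784 − 339 = 445 = 00110111101
R = NOT 00110111101 = 11001000010 = -446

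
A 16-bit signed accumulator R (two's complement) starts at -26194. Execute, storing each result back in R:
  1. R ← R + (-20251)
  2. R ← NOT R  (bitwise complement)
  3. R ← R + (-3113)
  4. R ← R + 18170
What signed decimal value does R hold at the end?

Start: R = -26194 = 1001100110101110.
R = -26194 + (-20251) = -46445; wraps to 19091 = 0100101010010011
R = NOT 0100101010010011 = 1011010101101100 = -19092
R = -19092 + (-3113) = -22205 = 1010100101000011
R = -22205 + 18170 = -4035 = 1111000000111101

-4035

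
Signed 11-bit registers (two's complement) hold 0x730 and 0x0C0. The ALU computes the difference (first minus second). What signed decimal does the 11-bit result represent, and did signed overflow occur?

0x730 = 11100110000 = -208 (signed)
0x0C0 = 00011000000 = 192 (signed)
Subtract via negate-and-add: invert 00011000000 + 1 = 11101000000 (i.e. -192).
  11100110000
+ 11101000000
= 11001110000  (discard carry-out 1)
Result 11001110000: MSB = 1 → 1648 − 2048 = -400.
Both addends (after negating the subtrahend) are negative and so is the stored result: no signed overflow.

-400; no overflow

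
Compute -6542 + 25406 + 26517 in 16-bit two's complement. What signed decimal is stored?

-6542 + 25406 = 18864 (0100100110110000)
18864 + 26517 = 45381 → wraps to -20155 (1011000101000101)

-20155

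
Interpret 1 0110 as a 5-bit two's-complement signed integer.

MSB is 1, so the value is negative.
Unsigned reading: 22. Subtract 2^5 = 32: 22 − 32 = -10.

-10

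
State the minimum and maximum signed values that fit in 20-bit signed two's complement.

Minimum: −2^19 = -524288.
Maximum: 2^19 − 1 = 524287.

min = -524288, max = 524287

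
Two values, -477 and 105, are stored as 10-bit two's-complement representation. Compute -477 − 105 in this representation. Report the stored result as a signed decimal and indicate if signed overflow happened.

-477 → 1000100011
105 → 0001101001
Subtract via negate-and-add: invert 0001101001 + 1 = 1110010111 (i.e. -105).
  1000100011
+ 1110010111
= 0110111010  (discard carry-out 1)
Result 0110111010: MSB = 0 → value 442.
Both addends (after negating the subtrahend) are negative but the stored result is non-negative: signed overflow. The true value -477 − 105 = -582 lies outside [-512, 511].

442; overflow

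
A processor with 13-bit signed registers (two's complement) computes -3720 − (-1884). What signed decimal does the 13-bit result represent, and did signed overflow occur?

-3720 → 1000101111000
-1884 → 1100010100100
Subtract via negate-and-add: invert 1100010100100 + 1 = 0011101011100 (i.e. 1884).
  1000101111000
+ 0011101011100
= 1100011010100
Result 1100011010100: MSB = 1 → 6356 − 8192 = -1836.
Addends (after negating the subtrahend) have opposite signs, so signed overflow cannot occur.

-1836; no overflow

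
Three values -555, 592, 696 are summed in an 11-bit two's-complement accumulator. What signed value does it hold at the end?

-555 + 592 = 37 (00000100101)
37 + 696 = 733 (01011011101)

733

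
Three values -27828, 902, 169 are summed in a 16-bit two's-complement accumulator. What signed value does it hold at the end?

-26757

-27828 + 902 = -26926 (1001011011010010)
-26926 + 169 = -26757 (1001011101111011)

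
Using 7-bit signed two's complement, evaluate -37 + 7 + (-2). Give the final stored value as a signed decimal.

-37 + 7 = -30 (1100010)
-30 + (-2) = -32 (1100000)

-32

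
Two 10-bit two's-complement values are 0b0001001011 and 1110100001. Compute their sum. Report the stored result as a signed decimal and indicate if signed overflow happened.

0b0001001011 → 0001001011 = 75 (signed)
1110100001 = -95 (signed)
  0001001011
+ 1110100001
= 1111101100
Result 1111101100: MSB = 1 → 1004 − 1024 = -20.
Addends have opposite signs, so signed overflow cannot occur.

-20; no overflow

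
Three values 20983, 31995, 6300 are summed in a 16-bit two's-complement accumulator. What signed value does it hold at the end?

-6258

20983 + 31995 = 52978 → wraps to -12558 (1100111011110010)
-12558 + 6300 = -6258 (1110011110001110)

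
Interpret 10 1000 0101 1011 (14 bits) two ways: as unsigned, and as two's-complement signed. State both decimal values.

unsigned = 10331, signed = -6053

Unsigned: 10100001011011 = 10331.
Signed: MSB=1 → 10331 − 16384 = -6053.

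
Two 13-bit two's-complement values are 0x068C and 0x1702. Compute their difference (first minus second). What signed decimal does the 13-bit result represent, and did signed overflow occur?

0x068C = 0011010001100 = 1676 (signed)
0x1702 = 1011100000010 = -2302 (signed)
Subtract via negate-and-add: invert 1011100000010 + 1 = 0100011111110 (i.e. 2302).
  0011010001100
+ 0100011111110
= 0111110001010
Result 0111110001010: MSB = 0 → value 3978.
Both addends (after negating the subtrahend) are non-negative and so is the stored result: no signed overflow.

3978; no overflow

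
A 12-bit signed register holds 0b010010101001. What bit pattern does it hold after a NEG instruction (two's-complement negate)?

Invert: 101101010110. Add 1: 101101010111.
Check: 010010101001 = 1193, 101101010111 = -1193.

101101010111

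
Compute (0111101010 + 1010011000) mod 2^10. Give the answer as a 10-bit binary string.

0010000010

  0111101010
+ 1010011000
= 0010000010  (discard carry-out 1)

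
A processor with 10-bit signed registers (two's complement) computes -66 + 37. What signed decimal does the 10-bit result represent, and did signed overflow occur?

-66 → 1110111110
37 → 0000100101
  1110111110
+ 0000100101
= 1111100011
Result 1111100011: MSB = 1 → 995 − 1024 = -29.
Addends have opposite signs, so signed overflow cannot occur.

-29; no overflow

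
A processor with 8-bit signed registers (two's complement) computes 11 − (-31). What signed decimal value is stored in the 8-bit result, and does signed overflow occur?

11 → 00001011
-31 → 11100001
Subtract via negate-and-add: invert 11100001 + 1 = 00011111 (i.e. 31).
  00001011
+ 00011111
= 00101010
Result 00101010: MSB = 0 → value 42.
Both addends (after negating the subtrahend) are non-negative and so is the stored result: no signed overflow.

42; no overflow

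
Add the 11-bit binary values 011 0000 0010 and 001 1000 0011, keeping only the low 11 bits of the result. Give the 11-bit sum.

  01100000010
+ 00110000011
= 10010000101

10010000101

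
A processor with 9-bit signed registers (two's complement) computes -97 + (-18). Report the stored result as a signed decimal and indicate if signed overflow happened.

-97 → 110011111
-18 → 111101110
  110011111
+ 111101110
= 110001101  (discard carry-out 1)
Result 110001101: MSB = 1 → 397 − 512 = -115.
Both addends are negative and so is the stored result: no signed overflow.

-115; no overflow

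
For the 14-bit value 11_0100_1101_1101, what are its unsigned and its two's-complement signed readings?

unsigned = 13533, signed = -2851

Unsigned: 11010011011101 = 13533.
Signed: MSB=1 → 13533 − 16384 = -2851.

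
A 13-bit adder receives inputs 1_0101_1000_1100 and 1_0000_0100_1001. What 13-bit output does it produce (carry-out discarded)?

  1010110001100
+ 1000001001001
= 0010111010101  (discard carry-out 1)

0010111010101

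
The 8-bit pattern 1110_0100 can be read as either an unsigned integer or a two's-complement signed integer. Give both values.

unsigned = 228, signed = -28

Unsigned: 11100100 = 228.
Signed: MSB=1 → 228 − 256 = -28.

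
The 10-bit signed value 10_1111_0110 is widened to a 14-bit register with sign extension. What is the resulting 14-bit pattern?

MSB of 1011110110 is 1; replicate it into the new high bits.
1111|1011110110 → 11111011110110 (still -266).

11111011110110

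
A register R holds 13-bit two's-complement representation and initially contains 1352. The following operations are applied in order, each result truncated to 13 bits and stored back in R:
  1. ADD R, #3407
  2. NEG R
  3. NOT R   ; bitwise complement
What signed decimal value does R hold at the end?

Start: R = 1352 = 0010101001000.
R = 1352 + 3407 = 4759; wraps to -3433 = 1001010010111
R = −(-3433) = 3433 = 0110101101001
R = NOT 0110101101001 = 1001010010110 = -3434

-3434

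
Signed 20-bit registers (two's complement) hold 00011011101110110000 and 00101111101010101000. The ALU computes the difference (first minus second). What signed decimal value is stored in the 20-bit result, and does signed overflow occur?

-81656; no overflow

00011011101110110000 = 113584 (signed)
00101111101010101000 = 195240 (signed)
Subtract via negate-and-add: invert 00101111101010101000 + 1 = 11010000010101011000 (i.e. -195240).
  00011011101110110000
+ 11010000010101011000
= 11101100000100001000
Result 11101100000100001000: MSB = 1 → 966920 − 1048576 = -81656.
Addends (after negating the subtrahend) have opposite signs, so signed overflow cannot occur.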